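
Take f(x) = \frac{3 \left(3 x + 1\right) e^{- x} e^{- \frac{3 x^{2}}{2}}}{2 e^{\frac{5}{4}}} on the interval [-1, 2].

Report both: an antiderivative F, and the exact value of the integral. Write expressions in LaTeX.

Antiderivative: F(x) = - \frac{3 e^{- x} e^{- \frac{3 x^{2}}{2}}}{2 e^{\frac{5}{4}}}; value = - \frac{3}{2 e^{\frac{37}{4}}} + \frac{3}{2 e^{\frac{7}{4}}}

The substitution u = - \frac{3 x^{2}}{2} - x - \frac{5}{4} works: f is exactly (dF/du)*(du/dx) for that inner function.
F(x) = - \frac{3 e^{- x} e^{- \frac{3 x^{2}}{2}}}{2 e^{\frac{5}{4}}} is an antiderivative of f.
Check: d/dx[- \frac{3 e^{- x} e^{- \frac{3 x^{2}}{2}}}{2 e^{\frac{5}{4}}}] = \frac{\left(9 x + 3\right) e^{- x} e^{- \frac{3 x^{2}}{2}}}{2 e^{\frac{5}{4}}}, which equals f(x).
F(2) = - \frac{3}{2 e^{\frac{37}{4}}}; F(-1) = - \frac{3}{2 e^{\frac{7}{4}}}.
Integral = F(2) - F(-1) = - \frac{3}{2 e^{\frac{37}{4}}} + \frac{3}{2 e^{\frac{7}{4}}}.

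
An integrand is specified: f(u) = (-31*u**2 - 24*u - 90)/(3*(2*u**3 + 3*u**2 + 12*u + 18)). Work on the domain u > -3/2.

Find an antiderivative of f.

Differentiate the proposed F(u) back; it has to land on f(u) exactly.
Check: d/du[-(15*log(2*u + 3) + 8*log(u**2/2 + 3))/6] = (-31*u**2 - 24*u - 90)/(6*u**3 + 9*u**2 + 36*u + 54), which equals f(u).

An antiderivative is F(u) = -(15*log(2*u + 3) + 8*log(u**2/2 + 3))/6.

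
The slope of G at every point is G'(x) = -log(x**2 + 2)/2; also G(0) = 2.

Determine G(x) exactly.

A candidate passes only if d/dx[G] lands on the given G'(x) exactly.
A general antiderivative is -x*log(x**2 + 2)/2 + x - sqrt(2)*atan(sqrt(2)*x/2) + C.
The condition gives C = 2 - (0) = 2.
So G(x) = (-x*log(x**2 + 2) + 2*x - 2*sqrt(2)*atan(sqrt(2)*x/2) + 4)/2.
Check: d/dx[(-x*log(x**2 + 2) + 2*x - 2*sqrt(2)*atan(sqrt(2)*x/2) + 4)/2] = -log(x**2 + 2)/2 = G'(x).

G(x) = (-x*log(x**2 + 2) + 2*x - 2*sqrt(2)*atan(sqrt(2)*x/2) + 4)/2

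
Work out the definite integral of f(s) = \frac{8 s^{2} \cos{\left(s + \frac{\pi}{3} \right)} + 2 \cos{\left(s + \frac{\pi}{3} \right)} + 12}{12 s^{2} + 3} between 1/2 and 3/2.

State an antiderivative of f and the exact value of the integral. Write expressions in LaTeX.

Any candidate F(s) must reproduce f(s) exactly when differentiated.
F(s) = \frac{2 \left(\sin{\left(s + \frac{\pi}{3} \right)} + 3 \operatorname{atan}{\left(2 s \right)}\right)}{3} is an antiderivative of f.
Check: d/ds[\frac{2 \left(\sin{\left(s + \frac{\pi}{3} \right)} + 3 \operatorname{atan}{\left(2 s \right)}\right)}{3}] = \frac{8 s^{2} \cos{\left(s + \frac{\pi}{3} \right)} + 2 \cos{\left(s + \frac{\pi}{3} \right)} + 12}{12 s^{2} + 3} = f(s).
F(3/2) = \frac{2 \sin{\left(\frac{\pi}{3} + \frac{3}{2} \right)}}{3} + 2 \operatorname{atan}{\left(3 \right)}; F(1/2) = \frac{2 \sin{\left(\frac{1}{2} + \frac{\pi}{3} \right)}}{3} + \frac{\pi}{2}.
Integral = F(3/2) - F(1/2) = - \frac{\pi}{2} - \frac{2 \sin{\left(\frac{1}{2} + \frac{\pi}{3} \right)}}{3} + \frac{2 \sin{\left(\frac{\pi}{3} + \frac{3}{2} \right)}}{3} + 2 \operatorname{atan}{\left(3 \right)}.

Antiderivative: F(s) = \frac{2 \left(\sin{\left(s + \frac{\pi}{3} \right)} + 3 \operatorname{atan}{\left(2 s \right)}\right)}{3}; value = - \frac{\pi}{2} - \frac{2 \sin{\left(\frac{1}{2} + \frac{\pi}{3} \right)}}{3} + \frac{2 \sin{\left(\frac{\pi}{3} + \frac{3}{2} \right)}}{3} + 2 \operatorname{atan}{\left(3 \right)}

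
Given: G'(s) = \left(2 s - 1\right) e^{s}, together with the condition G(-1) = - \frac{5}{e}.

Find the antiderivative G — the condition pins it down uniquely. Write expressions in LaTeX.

Recognize the product-rule pattern: G'(s) = u'v + uv' with u = 2 s - 3, v = e^{s}, so integration by parts undoes it.
A general antiderivative is \left(2 s - 3\right) e^{s} + C.
The condition gives C = - \frac{5}{e} - (- \frac{5}{e}) = 0.
So G(s) = 2 s e^{s} - 3 e^{s}.
Check: d/ds[2 s e^{s} - 3 e^{s}] = 2 s e^{s} - e^{s}, which equals G'(s).

G(s) = 2 s e^{s} - 3 e^{s}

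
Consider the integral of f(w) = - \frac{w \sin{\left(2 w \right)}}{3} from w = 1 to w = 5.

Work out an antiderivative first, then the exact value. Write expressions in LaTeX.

Any candidate F(w) must reproduce f(w) exactly when differentiated.
F(w) = \frac{w \cos{\left(2 w \right)}}{6} - \frac{\sin{\left(2 w \right)}}{12} is an antiderivative of f.
Check: d/dw[\frac{w \cos{\left(2 w \right)}}{6} - \frac{\sin{\left(2 w \right)}}{12}] = - \frac{w \sin{\left(2 w \right)}}{3} = f(w).
F(5) = \frac{5 \cos{\left(10 \right)}}{6} - \frac{\sin{\left(10 \right)}}{12}; F(1) = - \frac{\sin{\left(2 \right)}}{12} + \frac{\cos{\left(2 \right)}}{6}.
Integral = F(5) - F(1) = \frac{5 \cos{\left(10 \right)}}{6} - \frac{\sin{\left(10 \right)}}{12} - \frac{\cos{\left(2 \right)}}{6} + \frac{\sin{\left(2 \right)}}{12}.

Antiderivative: F(w) = \frac{w \cos{\left(2 w \right)}}{6} - \frac{\sin{\left(2 w \right)}}{12}; value = \frac{5 \cos{\left(10 \right)}}{6} - \frac{\sin{\left(10 \right)}}{12} - \frac{\cos{\left(2 \right)}}{6} + \frac{\sin{\left(2 \right)}}{12}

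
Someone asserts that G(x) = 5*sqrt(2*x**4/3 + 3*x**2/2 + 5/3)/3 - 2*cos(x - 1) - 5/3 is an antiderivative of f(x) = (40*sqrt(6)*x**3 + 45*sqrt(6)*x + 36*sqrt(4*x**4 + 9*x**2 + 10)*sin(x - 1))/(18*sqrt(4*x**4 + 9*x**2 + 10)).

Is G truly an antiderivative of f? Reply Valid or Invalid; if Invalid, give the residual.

d/dx[G] = (40*sqrt(6)*x**3 + 45*sqrt(6)*x + 36*sqrt(4*x**4 + 9*x**2 + 10)*sin(x - 1))/(18*sqrt(4*x**4 + 9*x**2 + 10))
This equals f(x) exactly, so the claim holds.

Valid: G'(x) = f(x).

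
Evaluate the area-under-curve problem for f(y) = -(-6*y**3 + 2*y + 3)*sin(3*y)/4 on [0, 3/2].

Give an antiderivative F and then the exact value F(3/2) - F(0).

Recover f(y) by differentiating a candidate F(y); any mismatch rules it out.
F(y) = -y**3*cos(3*y)/2 + y**2*sin(3*y)/2 + y*cos(3*y)/2 - sin(3*y)/6 + cos(3*y)/4 is an antiderivative of f.
Check: d/dy[-y**3*cos(3*y)/2 + y**2*sin(3*y)/2 + y*cos(3*y)/2 - sin(3*y)/6 + cos(3*y)/4] = 3*y**3*sin(3*y)/2 - y*sin(3*y)/2 - 3*sin(3*y)/4, which equals f(y).
F(3/2) = 23*sin(9/2)/24 - 11*cos(9/2)/16; F(0) = 1/4.
Integral = F(3/2) - F(0) = 23*sin(9/2)/24 - 1/4 - 11*cos(9/2)/16.

Antiderivative: F(y) = -y**3*cos(3*y)/2 + y**2*sin(3*y)/2 + y*cos(3*y)/2 - sin(3*y)/6 + cos(3*y)/4; value = 23*sin(9/2)/24 - 1/4 - 11*cos(9/2)/16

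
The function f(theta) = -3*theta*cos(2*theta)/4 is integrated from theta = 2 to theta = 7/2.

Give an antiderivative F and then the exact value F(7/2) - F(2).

Check any antiderivative F(theta) by computing F'(theta) and comparing it with f(theta).
F(theta) = 3*(-2*theta*sin(2*theta) - cos(2*theta))/16 is an antiderivative of f.
Check: d/dtheta[3*(-2*theta*sin(2*theta) - cos(2*theta))/16] = -3*theta*cos(2*theta)/4 = f(theta).
F(7/2) = -21*sin(7)/16 - 3*cos(7)/16; F(2) = -3*cos(4)/16 - 3*sin(4)/4.
Integral = F(7/2) - F(2) = -21*sin(7)/16 + 3*sin(4)/4 - 3*cos(7)/16 + 3*cos(4)/16.

Antiderivative: F(theta) = 3*(-2*theta*sin(2*theta) - cos(2*theta))/16; value = -21*sin(7)/16 + 3*sin(4)/4 - 3*cos(7)/16 + 3*cos(4)/16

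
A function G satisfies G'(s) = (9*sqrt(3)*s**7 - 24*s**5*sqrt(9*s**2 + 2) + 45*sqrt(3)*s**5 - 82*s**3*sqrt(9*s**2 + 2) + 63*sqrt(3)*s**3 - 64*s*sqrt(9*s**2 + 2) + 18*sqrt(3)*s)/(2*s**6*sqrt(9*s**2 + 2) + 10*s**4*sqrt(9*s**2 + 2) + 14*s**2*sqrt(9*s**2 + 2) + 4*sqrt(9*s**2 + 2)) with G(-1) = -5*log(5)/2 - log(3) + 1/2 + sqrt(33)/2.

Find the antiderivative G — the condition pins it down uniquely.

For G(s) to be correct, d/ds[G] must agree with the stated G'(s) identically.
A general antiderivative is 3*sqrt(3*s**2 + 2/3)/2 - log(s**2 + 2) - 5*log(s**4 + 3*s**2 + 1)/2 + C.
The condition gives C = -5*log(5)/2 - log(3) + 1/2 + sqrt(33)/2 - (-5*log(5)/2 - log(3) + sqrt(33)/2) = 1/2.
So G(s) = sqrt(3)*(3*sqrt(9*s**2 + 2) - 2*sqrt(3)*log(s**2 + 2) - 5*sqrt(3)*log(s**4 + 3*s**2 + 1) + sqrt(3))/6.
Check: d/ds[sqrt(3)*(3*sqrt(9*s**2 + 2) - 2*sqrt(3)*log(s**2 + 2) - 5*sqrt(3)*log(s**4 + 3*s**2 + 1) + sqrt(3))/6] = (9*sqrt(3)*s**7 - 24*s**5*sqrt(9*s**2 + 2) + 45*sqrt(3)*s**5 - 82*s**3*sqrt(9*s**2 + 2) + 63*sqrt(3)*s**3 - 64*s*sqrt(9*s**2 + 2) + 18*sqrt(3)*s)/(2*s**6*sqrt(9*s**2 + 2) + 10*s**4*sqrt(9*s**2 + 2) + 14*s**2*sqrt(9*s**2 + 2) + 4*sqrt(9*s**2 + 2)) = G'(s).

G(s) = sqrt(3)*(3*sqrt(9*s**2 + 2) - 2*sqrt(3)*log(s**2 + 2) - 5*sqrt(3)*log(s**4 + 3*s**2 + 1) + sqrt(3))/6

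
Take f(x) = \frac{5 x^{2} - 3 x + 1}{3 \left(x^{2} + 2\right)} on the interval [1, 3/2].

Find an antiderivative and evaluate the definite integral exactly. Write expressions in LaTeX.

Antiderivative: F(x) = \frac{10 x - 3 \log{\left(x^{2} + 2 \right)} - 9 \sqrt{2} \operatorname{atan}{\left(\frac{\sqrt{2} x}{2} \right)}}{6}; value = - \frac{3 \sqrt{2} \operatorname{atan}{\left(\frac{3 \sqrt{2}}{4} \right)}}{2} - \frac{\log{\left(\frac{17}{4} \right)}}{2} + \frac{\log{\left(3 \right)}}{2} + \frac{5}{6} + \frac{3 \sqrt{2} \operatorname{atan}{\left(\frac{\sqrt{2}}{2} \right)}}{2}

Recover f(x) by differentiating a candidate F(x); any mismatch rules it out.
F(x) = \frac{10 x - 3 \log{\left(x^{2} + 2 \right)} - 9 \sqrt{2} \operatorname{atan}{\left(\frac{\sqrt{2} x}{2} \right)}}{6} is an antiderivative of f.
Check: d/dx[\frac{10 x - 3 \log{\left(x^{2} + 2 \right)} - 9 \sqrt{2} \operatorname{atan}{\left(\frac{\sqrt{2} x}{2} \right)}}{6}] = \frac{5 x^{2} - 3 x + 1}{3 x^{2} + 6}, which equals f(x).
F(3/2) = - \frac{3 \sqrt{2} \operatorname{atan}{\left(\frac{3 \sqrt{2}}{4} \right)}}{2} - \frac{\log{\left(\frac{17}{4} \right)}}{2} + \frac{5}{2}; F(1) = - \frac{3 \sqrt{2} \operatorname{atan}{\left(\frac{\sqrt{2}}{2} \right)}}{2} - \frac{\log{\left(3 \right)}}{2} + \frac{5}{3}.
Integral = F(3/2) - F(1) = - \frac{3 \sqrt{2} \operatorname{atan}{\left(\frac{3 \sqrt{2}}{4} \right)}}{2} - \frac{\log{\left(\frac{17}{4} \right)}}{2} + \frac{\log{\left(3 \right)}}{2} + \frac{5}{6} + \frac{3 \sqrt{2} \operatorname{atan}{\left(\frac{\sqrt{2}}{2} \right)}}{2}.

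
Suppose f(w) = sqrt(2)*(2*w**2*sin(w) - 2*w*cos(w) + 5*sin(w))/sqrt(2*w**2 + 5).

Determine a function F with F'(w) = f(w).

f has the shape u'v + uv' for u = -2*sqrt(w**2 + 5/2) and v = cos(w) — it is the derivative of the product u*v.
Check: d/dw[-2*sqrt(w**2 + 5/2)*cos(w)] = sqrt(2)*(4*w**2*sin(w) - 4*w*cos(w) + 10*sin(w))/(2*sqrt(2*w**2 + 5)), which equals f(w).

An antiderivative is F(w) = -2*sqrt(w**2 + 5/2)*cos(w).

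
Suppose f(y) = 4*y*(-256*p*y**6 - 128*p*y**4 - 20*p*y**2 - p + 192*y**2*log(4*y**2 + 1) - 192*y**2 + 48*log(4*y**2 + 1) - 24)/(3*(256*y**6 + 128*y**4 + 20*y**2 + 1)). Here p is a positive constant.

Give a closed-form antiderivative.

An antiderivative is F(y) = -2*p*y**2/3 - 2*log(4*y**2 + 1)/(4*y**2 + 1/2).

Recover f(y) by differentiating a candidate F(y); any mismatch rules it out.
Check: d/dy[-2*p*y**2/3 - 2*log(4*y**2 + 1)/(4*y**2 + 1/2)] = (-1024*p*y**7 - 512*p*y**5 - 80*p*y**3 - 4*p*y + 768*y**3*log(4*y**2 + 1) - 768*y**3 + 192*y*log(4*y**2 + 1) - 96*y)/(768*y**6 + 384*y**4 + 60*y**2 + 3), which equals f(y).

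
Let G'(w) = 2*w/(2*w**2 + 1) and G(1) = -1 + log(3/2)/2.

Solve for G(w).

The substitution u = w**2 + 1/2 works: G'(w) is exactly (dG/du)*(du/dw) for that inner function.
A general antiderivative is log(w**2 + 1/2)/2 + C.
The condition gives C = -1 + log(3/2)/2 - (log(3/2)/2) = -1.
So G(w) = log(w**2 + 1/2)/2 - 1.
Check: d/dw[log(w**2 + 1/2)/2 - 1] = 2*w/(2*w**2 + 1) = G'(w).

G(w) = log(w**2 + 1/2)/2 - 1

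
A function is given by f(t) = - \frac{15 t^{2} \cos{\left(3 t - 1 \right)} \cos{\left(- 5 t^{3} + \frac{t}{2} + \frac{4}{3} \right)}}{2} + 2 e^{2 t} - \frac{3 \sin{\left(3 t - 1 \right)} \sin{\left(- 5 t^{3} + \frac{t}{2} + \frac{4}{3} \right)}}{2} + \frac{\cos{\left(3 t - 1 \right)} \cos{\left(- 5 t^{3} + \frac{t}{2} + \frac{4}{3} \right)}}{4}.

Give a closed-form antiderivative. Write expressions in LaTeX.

An antiderivative is F(t) = e^{2 t} + \frac{\sin{\left(- 5 t^{3} + \frac{t}{2} + \frac{4}{3} \right)} \cos{\left(3 t - 1 \right)}}{2}.

The integrand splits into summands that can be handled one at a time.
Check: d/dt[e^{2 t} + \frac{\sin{\left(- 5 t^{3} + \frac{t}{2} + \frac{4}{3} \right)} \cos{\left(3 t - 1 \right)}}{2}] = - \frac{15 t^{2} \cos{\left(3 t - 1 \right)} \cos{\left(- 5 t^{3} + \frac{t}{2} + \frac{4}{3} \right)}}{2} + 2 e^{2 t} - \frac{3 \sin{\left(3 t - 1 \right)} \sin{\left(- 5 t^{3} + \frac{t}{2} + \frac{4}{3} \right)}}{2} + \frac{\cos{\left(3 t - 1 \right)} \cos{\left(- 5 t^{3} + \frac{t}{2} + \frac{4}{3} \right)}}{4} = f(t).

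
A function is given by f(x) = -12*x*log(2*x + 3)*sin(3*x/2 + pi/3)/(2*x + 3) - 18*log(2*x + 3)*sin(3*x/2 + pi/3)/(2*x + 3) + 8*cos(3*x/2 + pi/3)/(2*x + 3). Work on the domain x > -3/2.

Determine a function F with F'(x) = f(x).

Recognize the product-rule pattern: f = u'v + uv' with u = 4*cos(3*x/2 + pi/3), v = log(2*x + 3), so integration by parts undoes it.
Check: d/dx[4*log(2*x + 3)*cos(3*x/2 + pi/3)] = (-12*x*log(2*x + 3)*sin(3*x/2 + pi/3) - 18*log(2*x + 3)*sin(3*x/2 + pi/3) + 8*cos(3*x/2 + pi/3))/(2*x + 3), which equals f(x).

An antiderivative is F(x) = 4*log(2*x + 3)*cos(3*x/2 + pi/3).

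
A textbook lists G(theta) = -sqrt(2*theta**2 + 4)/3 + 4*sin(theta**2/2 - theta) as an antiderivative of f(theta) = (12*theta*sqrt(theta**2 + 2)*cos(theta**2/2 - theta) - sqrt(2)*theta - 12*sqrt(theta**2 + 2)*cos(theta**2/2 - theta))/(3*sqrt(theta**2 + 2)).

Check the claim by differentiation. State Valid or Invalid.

d/dtheta[G] = (12*theta*sqrt(theta**2 + 2)*cos(theta**2/2 - theta) - sqrt(2)*theta - 12*sqrt(theta**2 + 2)*cos(theta**2/2 - theta))/(3*sqrt(theta**2 + 2))
This equals f(theta) exactly, so the claim holds.

Valid: G'(theta) = f(theta).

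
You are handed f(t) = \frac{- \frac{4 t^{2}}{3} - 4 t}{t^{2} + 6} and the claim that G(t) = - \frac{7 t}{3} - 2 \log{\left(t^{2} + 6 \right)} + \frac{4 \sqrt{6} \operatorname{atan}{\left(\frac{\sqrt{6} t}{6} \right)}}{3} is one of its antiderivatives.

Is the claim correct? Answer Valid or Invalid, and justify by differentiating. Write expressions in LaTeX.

Invalid: d/dt[G] - f = -1, which is not 0.

d/dt[G] = \frac{- 7 t^{2} - 12 t - 18}{3 t^{2} + 18}
d/dt[G] - f(t) = -1 != 0.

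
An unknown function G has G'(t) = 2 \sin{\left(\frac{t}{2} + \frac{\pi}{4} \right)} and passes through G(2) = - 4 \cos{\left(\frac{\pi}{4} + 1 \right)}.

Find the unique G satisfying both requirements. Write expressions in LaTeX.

G(t) = - 4 \cos{\left(\frac{t}{2} + \frac{\pi}{4} \right)}

Whatever form G(t) takes, its d/dt must return the stated G'(t).
A general antiderivative is - 4 \cos{\left(\frac{t}{2} + \frac{\pi}{4} \right)} + C.
The condition gives C = - 4 \cos{\left(\frac{\pi}{4} + 1 \right)} - (- 4 \cos{\left(\frac{\pi}{4} + 1 \right)}) = 0.
So G(t) = - 4 \cos{\left(\frac{t}{2} + \frac{\pi}{4} \right)}.
Check: d/dt[- 4 \cos{\left(\frac{t}{2} + \frac{\pi}{4} \right)}] = 2 \sin{\left(\frac{t}{2} + \frac{\pi}{4} \right)} = G'(t).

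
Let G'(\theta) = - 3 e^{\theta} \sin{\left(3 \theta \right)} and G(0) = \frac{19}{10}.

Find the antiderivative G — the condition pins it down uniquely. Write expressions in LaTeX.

G(\theta) = - \frac{3 e^{\theta} \sin{\left(3 \theta \right)}}{10} + \frac{9 e^{\theta} \cos{\left(3 \theta \right)}}{10} + 1

A candidate passes only if d/d\theta[G] lands on the given G'(\theta) exactly.
A general antiderivative is - \frac{3 e^{\theta} \sin{\left(3 \theta \right)}}{10} + \frac{9 e^{\theta} \cos{\left(3 \theta \right)}}{10} + C.
The condition gives C = \frac{19}{10} - (\frac{9}{10}) = 1.
So G(\theta) = - \frac{3 e^{\theta} \sin{\left(3 \theta \right)}}{10} + \frac{9 e^{\theta} \cos{\left(3 \theta \right)}}{10} + 1.
Check: d/d\theta[- \frac{3 e^{\theta} \sin{\left(3 \theta \right)}}{10} + \frac{9 e^{\theta} \cos{\left(3 \theta \right)}}{10} + 1] = - 3 e^{\theta} \sin{\left(3 \theta \right)} = G'(\theta).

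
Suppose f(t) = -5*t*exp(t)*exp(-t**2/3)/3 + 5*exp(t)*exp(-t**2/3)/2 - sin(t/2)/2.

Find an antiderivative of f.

An antiderivative is F(t) = (5*exp(t)*exp(-t**2/3) + 2*cos(t/2))/2.

Integrate term by term and add the pieces.
Check: d/dt[(5*exp(t)*exp(-t**2/3) + 2*cos(t/2))/2] = (-10*t*exp(t) + 15*exp(t) - 3*exp(t**2/3)*sin(t/2))*exp(-t**2/3)/6, which equals f(t).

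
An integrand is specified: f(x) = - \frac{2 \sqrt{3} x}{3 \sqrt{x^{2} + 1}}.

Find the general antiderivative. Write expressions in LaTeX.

f matches the chain-rule pattern g'(h)*h' with inner function h(x) = 3 x^{2} + 3; substituting u = h(x) collapses the integral.
Check: d/dx[- \frac{2 \sqrt{3 x^{2} + 3}}{3}] = - \frac{2 \sqrt{3} x}{3 \sqrt{x^{2} + 1}} = f(x).

F(x) = - \frac{2 \sqrt{3 x^{2} + 3}}{3} + C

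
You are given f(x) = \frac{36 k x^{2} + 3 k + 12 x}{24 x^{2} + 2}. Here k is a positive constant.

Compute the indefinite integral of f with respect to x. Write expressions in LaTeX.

F(x) = \frac{3 k x}{2} + \frac{\log{\left(4 x^{2} + \frac{1}{3} \right)}}{4} + C

Differentiate the proposed F(x) back; it has to land on f(x) exactly.
Check: d/dx[\frac{3 k x}{2} + \frac{\log{\left(4 x^{2} + \frac{1}{3} \right)}}{4}] = \frac{36 k x^{2} + 3 k + 12 x}{24 x^{2} + 2} = f(x).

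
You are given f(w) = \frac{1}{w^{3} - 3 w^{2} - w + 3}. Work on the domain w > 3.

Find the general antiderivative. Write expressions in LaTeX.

The denominator factors as \left(w - 3\right) \left(w - 1\right) \left(w + 1\right); partial fractions split f into directly integrable pieces: \frac{1}{8 \left(w + 1\right)} - \frac{1}{4 \left(w - 1\right)} + \frac{1}{8 \left(w - 3\right)}.
Check: d/dw[\frac{- 2 \log{\left(w - 1 \right)} + \log{\left(w^{2} - 2 w - 3 \right)}}{8}] = \frac{1}{w^{3} - 3 w^{2} - w + 3} = f(w).

F(w) = \frac{- 2 \log{\left(w - 1 \right)} + \log{\left(w^{2} - 2 w - 3 \right)}}{8} + C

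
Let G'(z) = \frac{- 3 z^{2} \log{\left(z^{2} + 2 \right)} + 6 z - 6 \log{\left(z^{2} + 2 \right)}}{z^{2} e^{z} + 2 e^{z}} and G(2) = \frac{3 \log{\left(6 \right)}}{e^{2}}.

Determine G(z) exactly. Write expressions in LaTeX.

Recognize the product-rule pattern: G'(z) = u'v + uv' with u = 3 e^{- z}, v = \log{\left(z^{2} + 2 \right)}, so integration by parts undoes it.
A general antiderivative is 3 e^{- z} \log{\left(z^{2} + 2 \right)} + C.
The condition gives C = \frac{3 \log{\left(6 \right)}}{e^{2}} - (\frac{3 \log{\left(6 \right)}}{e^{2}}) = 0.
So G(z) = 3 e^{- z} \log{\left(z^{2} + 2 \right)}.
Check: d/dz[3 e^{- z} \log{\left(z^{2} + 2 \right)}] = \frac{- 3 z^{2} \log{\left(z^{2} + 2 \right)} + 6 z - 6 \log{\left(z^{2} + 2 \right)}}{z^{2} e^{z} + 2 e^{z}} = G'(z).

G(z) = 3 e^{- z} \log{\left(z^{2} + 2 \right)}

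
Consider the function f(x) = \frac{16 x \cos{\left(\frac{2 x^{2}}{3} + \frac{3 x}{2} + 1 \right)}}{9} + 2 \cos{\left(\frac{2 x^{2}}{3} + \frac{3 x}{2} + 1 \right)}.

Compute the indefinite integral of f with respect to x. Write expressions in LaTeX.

F(x) = \frac{4 \sin{\left(\frac{2 x^{2}}{3} + \frac{3 x}{2} + 1 \right)}}{3} + C

f matches the chain-rule pattern g'(h)*h' with inner function h(x) = \frac{2 x^{2}}{3} + \frac{3 x}{2} + 1; substituting u = h(x) collapses the integral.
Check: d/dx[\frac{4 \sin{\left(\frac{2 x^{2}}{3} + \frac{3 x}{2} + 1 \right)}}{3}] = \frac{16 x \cos{\left(\frac{2 x^{2}}{3} + \frac{3 x}{2} + 1 \right)}}{9} + 2 \cos{\left(\frac{2 x^{2}}{3} + \frac{3 x}{2} + 1 \right)} = f(x).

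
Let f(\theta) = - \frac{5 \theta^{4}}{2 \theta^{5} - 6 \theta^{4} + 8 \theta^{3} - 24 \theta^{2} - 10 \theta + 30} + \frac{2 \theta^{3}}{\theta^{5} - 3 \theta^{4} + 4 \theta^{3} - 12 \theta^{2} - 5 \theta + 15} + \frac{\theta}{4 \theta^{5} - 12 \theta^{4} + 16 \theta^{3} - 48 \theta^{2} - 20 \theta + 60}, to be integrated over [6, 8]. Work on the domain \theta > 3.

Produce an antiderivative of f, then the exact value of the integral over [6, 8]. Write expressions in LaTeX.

The denominator factors as 4 \left(\theta - 3\right) \left(\theta - 1\right) \left(\theta + 1\right) \left(\theta^{2} + 5\right); partial fractions split f into directly integrable pieces: - \frac{367 \theta + 555}{336 \left(\theta^{2} + 5\right)} - \frac{19}{192 \left(\theta + 1\right)} + \frac{1}{96 \left(\theta - 1\right)} - \frac{591}{448 \left(\theta - 3\right)}.
F(\theta) = - \frac{591 \log{\left(\theta - 3 \right)}}{448} + \frac{\log{\left(\theta - 1 \right)}}{96} - \frac{19 \log{\left(\theta + 1 \right)}}{192} - \frac{367 \log{\left(\theta^{2} + 5 \right)}}{672} - \frac{37 \sqrt{5} \operatorname{atan}{\left(\frac{\sqrt{5} \theta}{5} \right)}}{112} is an antiderivative of f.
Check: d/d\theta[- \frac{591 \log{\left(\theta - 3 \right)}}{448} + \frac{\log{\left(\theta - 1 \right)}}{96} - \frac{19 \log{\left(\theta + 1 \right)}}{192} - \frac{367 \log{\left(\theta^{2} + 5 \right)}}{672} - \frac{37 \sqrt{5} \operatorname{atan}{\left(\frac{\sqrt{5} \theta}{5} \right)}}{112}] = \frac{- 10 \theta^{4} + 8 \theta^{3} + \theta}{4 \theta^{5} - 12 \theta^{4} + 16 \theta^{3} - 48 \theta^{2} - 20 \theta + 60}, which equals f(\theta).
F(8) = - \frac{367 \log{\left(69 \right)}}{672} - \frac{591 \log{\left(5 \right)}}{448} - \frac{37 \sqrt{5} \operatorname{atan}{\left(\frac{8 \sqrt{5}}{5} \right)}}{112} - \frac{19 \log{\left(9 \right)}}{192} + \frac{\log{\left(7 \right)}}{96}; F(6) = - \frac{367 \log{\left(41 \right)}}{672} - \frac{591 \log{\left(3 \right)}}{448} - \frac{37 \sqrt{5} \operatorname{atan}{\left(\frac{6 \sqrt{5}}{5} \right)}}{112} - \frac{19 \log{\left(7 \right)}}{192} + \frac{\log{\left(5 \right)}}{96}.
Integral = F(8) - F(6) = - \frac{367 \log{\left(69 \right)}}{672} - \frac{1787 \log{\left(5 \right)}}{1344} - \frac{37 \sqrt{5} \operatorname{atan}{\left(\frac{8 \sqrt{5}}{5} \right)}}{112} - \frac{19 \log{\left(9 \right)}}{192} + \frac{7 \log{\left(7 \right)}}{64} + \frac{37 \sqrt{5} \operatorname{atan}{\left(\frac{6 \sqrt{5}}{5} \right)}}{112} + \frac{591 \log{\left(3 \right)}}{448} + \frac{367 \log{\left(41 \right)}}{672}.

Antiderivative: F(\theta) = - \frac{591 \log{\left(\theta - 3 \right)}}{448} + \frac{\log{\left(\theta - 1 \right)}}{96} - \frac{19 \log{\left(\theta + 1 \right)}}{192} - \frac{367 \log{\left(\theta^{2} + 5 \right)}}{672} - \frac{37 \sqrt{5} \operatorname{atan}{\left(\frac{\sqrt{5} \theta}{5} \right)}}{112}; value = - \frac{367 \log{\left(69 \right)}}{672} - \frac{1787 \log{\left(5 \right)}}{1344} - \frac{37 \sqrt{5} \operatorname{atan}{\left(\frac{8 \sqrt{5}}{5} \right)}}{112} - \frac{19 \log{\left(9 \right)}}{192} + \frac{7 \log{\left(7 \right)}}{64} + \frac{37 \sqrt{5} \operatorname{atan}{\left(\frac{6 \sqrt{5}}{5} \right)}}{112} + \frac{591 \log{\left(3 \right)}}{448} + \frac{367 \log{\left(41 \right)}}{672}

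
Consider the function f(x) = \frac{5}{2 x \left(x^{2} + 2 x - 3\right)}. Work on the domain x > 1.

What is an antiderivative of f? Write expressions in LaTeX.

An antiderivative is F(x) = \frac{5 \left(- 4 \log{\left(x \right)} + 3 \log{\left(x - 1 \right)} + \log{\left(x + 3 \right)}\right)}{24}.

The denominator factors as 2 x \left(x - 1\right) \left(x + 3\right); partial fractions split f into directly integrable pieces: \frac{5}{24 \left(x + 3\right)} + \frac{5}{8 \left(x - 1\right)} - \frac{5}{6 x}.
Check: d/dx[\frac{5 \left(- 4 \log{\left(x \right)} + 3 \log{\left(x - 1 \right)} + \log{\left(x + 3 \right)}\right)}{24}] = \frac{5}{2 x^{3} + 4 x^{2} - 6 x}, which equals f(x).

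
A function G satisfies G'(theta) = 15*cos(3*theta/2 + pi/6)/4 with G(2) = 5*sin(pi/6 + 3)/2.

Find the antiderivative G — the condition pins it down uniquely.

A candidate passes only if d/dtheta[G] lands on the given G'(theta) exactly.
A general antiderivative is 5*sin(3*theta/2 + pi/6)/2 + C.
The condition gives C = 5*sin(pi/6 + 3)/2 - (5*sin(pi/6 + 3)/2) = 0.
So G(theta) = 5*sin(3*theta/2 + pi/6)/2.
Check: d/dtheta[5*sin(3*theta/2 + pi/6)/2] = 15*cos(3*theta/2 + pi/6)/4 = G'(theta).

G(theta) = 5*sin(3*theta/2 + pi/6)/2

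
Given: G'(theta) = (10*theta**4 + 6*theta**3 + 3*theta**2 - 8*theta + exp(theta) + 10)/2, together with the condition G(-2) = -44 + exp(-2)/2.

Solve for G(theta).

For G(theta) to be correct, d/dtheta[G] must agree with the stated G'(theta) identically.
A general antiderivative is theta**5 + 3*theta**4/4 + theta**3/2 - 2*theta**2 + 5*theta + exp(theta)/2 - 1 + C.
The condition gives C = -44 + exp(-2)/2 - (-43 + exp(-2)/2) = -1.
So G(theta) = theta**5 + 3*theta**4/4 + theta**3/2 - 2*theta**2 + 5*theta + exp(theta)/2 - 2.
Check: d/dtheta[theta**5 + 3*theta**4/4 + theta**3/2 - 2*theta**2 + 5*theta + exp(theta)/2 - 2] = 5*theta**4 + 3*theta**3 + 3*theta**2/2 - 4*theta + exp(theta)/2 + 5, which equals G'(theta).

G(theta) = theta**5 + 3*theta**4/4 + theta**3/2 - 2*theta**2 + 5*theta + exp(theta)/2 - 2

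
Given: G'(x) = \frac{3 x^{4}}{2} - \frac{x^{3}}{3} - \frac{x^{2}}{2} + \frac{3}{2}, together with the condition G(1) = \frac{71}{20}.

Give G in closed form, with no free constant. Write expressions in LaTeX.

The integrand splits into summands that can be handled one at a time.
A general antiderivative is \frac{3 x^{5}}{10} - \frac{x^{4}}{12} - \frac{x^{3}}{6} + \frac{3 x}{2} + C.
The condition gives C = \frac{71}{20} - (\frac{31}{20}) = 2.
So G(x) = \frac{3 x^{5}}{10} - \frac{x^{4}}{12} - \frac{x^{3}}{6} + \frac{3 x}{2} + 2.
Check: d/dx[\frac{3 x^{5}}{10} - \frac{x^{4}}{12} - \frac{x^{3}}{6} + \frac{3 x}{2} + 2] = \frac{3 x^{4}}{2} - \frac{x^{3}}{3} - \frac{x^{2}}{2} + \frac{3}{2} = G'(x).

G(x) = \frac{3 x^{5}}{10} - \frac{x^{4}}{12} - \frac{x^{3}}{6} + \frac{3 x}{2} + 2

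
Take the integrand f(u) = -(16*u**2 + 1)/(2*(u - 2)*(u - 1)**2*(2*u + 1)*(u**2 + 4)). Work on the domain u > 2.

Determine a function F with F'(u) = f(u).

An antiderivative is F(u) = -13*log(u - 2)/16 + 463*log(u - 1)/450 + 8*log(u + 1/2)/153 - 1827*log(u**2 + 4)/13600 + 189*atan(u/2)/6800 - 17/(30*u - 30).

Factor the denominator (2*(u - 2)*(u - 1)**2*(2*u + 1)*(u**2 + 4)) and decompose: f = -63*(29*u - 6)/(6800*(u**2 + 4)) + 16/(153*(2*u + 1)) + 463/(450*(u - 1)) + 17/(30*(u - 1)**2) - 13/(16*(u - 2)); each piece integrates to a log, atan, or power term.
Check: d/du[-13*log(u - 2)/16 + 463*log(u - 1)/450 + 8*log(u + 1/2)/153 - 1827*log(u**2 + 4)/13600 + 189*atan(u/2)/6800 - 17/(30*u - 30)] = (-16*u**2 - 1)/(4*u**6 - 14*u**5 + 28*u**4 - 54*u**3 + 44*u**2 + 8*u - 16), which equals f(u).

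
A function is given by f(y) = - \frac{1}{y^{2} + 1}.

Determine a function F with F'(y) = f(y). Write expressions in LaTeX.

For F(y) to be correct the identity F'(y) - f(y) = 0 must hold.
Check: d/dy[- \operatorname{atan}{\left(y \right)}] = - \frac{1}{y^{2} + 1} = f(y).

An antiderivative is F(y) = - \operatorname{atan}{\left(y \right)}.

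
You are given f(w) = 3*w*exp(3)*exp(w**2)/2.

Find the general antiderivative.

The substitution u = w**2 + 3 works: f is exactly (dF/du)*(du/dw) for that inner function.
Check: d/dw[3*exp(3)*exp(w**2)/4] = 3*w*exp(3)*exp(w**2)/2 = f(w).

F(w) = 3*exp(3)*exp(w**2)/4 + C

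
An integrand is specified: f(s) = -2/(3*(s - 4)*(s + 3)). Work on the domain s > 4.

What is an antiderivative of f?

The denominator factors as 3*(s - 4)*(s + 3); partial fractions split f into directly integrable pieces: 2/(21*(s + 3)) - 2/(21*(s - 4)).
Check: d/ds[-2*log(s - 4)/21 + 2*log(s + 3)/21] = -2/(3*s**2 - 3*s - 36), which equals f(s).

An antiderivative is F(s) = -2*log(s - 4)/21 + 2*log(s + 3)/21.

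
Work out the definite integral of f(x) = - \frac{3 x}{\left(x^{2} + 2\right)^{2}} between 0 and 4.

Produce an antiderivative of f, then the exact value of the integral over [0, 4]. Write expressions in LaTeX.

The substitution u = 2 x^{2} + 4 works: f is exactly (dF/du)*(du/dx) for that inner function.
F(x) = \frac{3}{2 x^{2} + 4} is an antiderivative of f.
Check: d/dx[\frac{3}{2 x^{2} + 4}] = - \frac{3 x}{x^{4} + 4 x^{2} + 4}, which equals f(x).
F(4) = \frac{1}{12}; F(0) = \frac{3}{4}.
Integral = F(4) - F(0) = - \frac{2}{3}.

Antiderivative: F(x) = \frac{3}{2 x^{2} + 4}; value = - \frac{2}{3}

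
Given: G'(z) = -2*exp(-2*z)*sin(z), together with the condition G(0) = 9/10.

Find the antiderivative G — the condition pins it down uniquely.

A candidate passes only if d/dz[G] lands on the given G'(z) exactly.
A general antiderivative is 4*exp(-2*z)*sin(z)/5 + 2*exp(-2*z)*cos(z)/5 + C.
The condition gives C = 9/10 - (2/5) = 1/2.
So G(z) = 1/2 + 4*exp(-2*z)*sin(z)/5 + 2*exp(-2*z)*cos(z)/5.
Check: d/dz[1/2 + 4*exp(-2*z)*sin(z)/5 + 2*exp(-2*z)*cos(z)/5] = -2*exp(-2*z)*sin(z) = G'(z).

G(z) = 1/2 + 4*exp(-2*z)*sin(z)/5 + 2*exp(-2*z)*cos(z)/5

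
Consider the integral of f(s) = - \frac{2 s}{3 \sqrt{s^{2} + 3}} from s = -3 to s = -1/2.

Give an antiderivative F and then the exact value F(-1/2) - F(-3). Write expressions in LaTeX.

Antiderivative: F(s) = - \frac{2 \sqrt{s^{2} + 3}}{3}; value = - \frac{\sqrt{13}}{3} + \frac{4 \sqrt{3}}{3}

The substitution u = s^{2} + 3 works: f is exactly (dF/du)*(du/ds) for that inner function.
F(s) = - \frac{2 \sqrt{s^{2} + 3}}{3} is an antiderivative of f.
Check: d/ds[- \frac{2 \sqrt{s^{2} + 3}}{3}] = - \frac{2 s}{3 \sqrt{s^{2} + 3}} = f(s).
F(-1/2) = - \frac{\sqrt{13}}{3}; F(-3) = - \frac{4 \sqrt{3}}{3}.
Integral = F(-1/2) - F(-3) = - \frac{\sqrt{13}}{3} + \frac{4 \sqrt{3}}{3}.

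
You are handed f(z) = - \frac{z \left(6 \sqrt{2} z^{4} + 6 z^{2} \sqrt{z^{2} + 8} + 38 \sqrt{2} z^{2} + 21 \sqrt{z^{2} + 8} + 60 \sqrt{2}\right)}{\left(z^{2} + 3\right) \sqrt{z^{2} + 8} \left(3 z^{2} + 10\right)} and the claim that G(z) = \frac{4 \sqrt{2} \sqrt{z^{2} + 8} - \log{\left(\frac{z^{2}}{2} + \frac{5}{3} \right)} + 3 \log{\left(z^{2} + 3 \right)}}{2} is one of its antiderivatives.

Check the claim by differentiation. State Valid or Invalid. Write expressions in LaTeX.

Invalid: d/dz[G] - f = \frac{12 \sqrt{2} z^{5} \sqrt{z^{2} + 8} + 12 z^{5} + 76 \sqrt{2} z^{3} \sqrt{z^{2} + 8} + 138 z^{3} + 120 \sqrt{2} z \sqrt{z^{2} + 8} + 336 z}{3 z^{6} + 43 z^{4} + 182 z^{2} + 240}, which is not 0.

d/dz[G] = \frac{6 \sqrt{2} z^{5} + 6 z^{3} \sqrt{z^{2} + 8} + 38 \sqrt{2} z^{3} + 21 z \sqrt{z^{2} + 8} + 60 \sqrt{2} z}{3 z^{4} \sqrt{z^{2} + 8} + 19 z^{2} \sqrt{z^{2} + 8} + 30 \sqrt{z^{2} + 8}}
d/dz[G] - f(z) = \frac{12 \sqrt{2} z^{5} \sqrt{z^{2} + 8} + 12 z^{5} + 76 \sqrt{2} z^{3} \sqrt{z^{2} + 8} + 138 z^{3} + 120 \sqrt{2} z \sqrt{z^{2} + 8} + 336 z}{3 z^{6} + 43 z^{4} + 182 z^{2} + 240} != 0.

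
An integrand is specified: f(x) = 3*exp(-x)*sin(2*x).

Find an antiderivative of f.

Whatever form F(x) takes, F'(x) = f(x) is non-negotiable.
Check: d/dx[3*(-sin(2*x) - 2*cos(2*x))*exp(-x)/5] = 3*exp(-x)*sin(2*x) = f(x).

An antiderivative is F(x) = 3*(-sin(2*x) - 2*cos(2*x))*exp(-x)/5.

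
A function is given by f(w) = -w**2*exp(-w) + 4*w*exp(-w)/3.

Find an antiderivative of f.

f has the shape u'v + uv' for u = w**2 + 2*w/3 + 2/3 and v = exp(-w) — it is the derivative of the product u*v.
Check: d/dw[(3*w**2 + 2*w + 2)*exp(-w)/3] = (-3*w**2 + 4*w)*exp(-w)/3, which equals f(w).

An antiderivative is F(w) = (3*w**2 + 2*w + 2)*exp(-w)/3.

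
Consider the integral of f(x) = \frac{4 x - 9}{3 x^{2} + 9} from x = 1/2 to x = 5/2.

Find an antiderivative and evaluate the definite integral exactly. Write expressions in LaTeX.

Antiderivative: F(x) = \frac{2 \log{\left(x^{2} + 3 \right)}}{3} - \sqrt{3} \operatorname{atan}{\left(\frac{\sqrt{3} x}{3} \right)}; value = - \sqrt{3} \operatorname{atan}{\left(\frac{5 \sqrt{3}}{6} \right)} - \frac{2 \log{\left(\frac{13}{4} \right)}}{3} + \sqrt{3} \operatorname{atan}{\left(\frac{\sqrt{3}}{6} \right)} + \frac{2 \log{\left(\frac{37}{4} \right)}}{3}

Whatever form F(x) takes, F'(x) = f(x) is non-negotiable.
F(x) = \frac{2 \log{\left(x^{2} + 3 \right)}}{3} - \sqrt{3} \operatorname{atan}{\left(\frac{\sqrt{3} x}{3} \right)} is an antiderivative of f.
Check: d/dx[\frac{2 \log{\left(x^{2} + 3 \right)}}{3} - \sqrt{3} \operatorname{atan}{\left(\frac{\sqrt{3} x}{3} \right)}] = \frac{4 x - 9}{3 x^{2} + 9} = f(x).
F(5/2) = - \sqrt{3} \operatorname{atan}{\left(\frac{5 \sqrt{3}}{6} \right)} + \frac{2 \log{\left(\frac{37}{4} \right)}}{3}; F(1/2) = - \sqrt{3} \operatorname{atan}{\left(\frac{\sqrt{3}}{6} \right)} + \frac{2 \log{\left(\frac{13}{4} \right)}}{3}.
Integral = F(5/2) - F(1/2) = - \sqrt{3} \operatorname{atan}{\left(\frac{5 \sqrt{3}}{6} \right)} - \frac{2 \log{\left(\frac{13}{4} \right)}}{3} + \sqrt{3} \operatorname{atan}{\left(\frac{\sqrt{3}}{6} \right)} + \frac{2 \log{\left(\frac{37}{4} \right)}}{3}.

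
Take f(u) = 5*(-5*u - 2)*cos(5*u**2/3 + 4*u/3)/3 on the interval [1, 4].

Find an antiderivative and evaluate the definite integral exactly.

The substitution w = 5*u**2/3 + 4*u/3 works: f is exactly (dF/dw)*(dw/du) for that inner function.
F(u) = -5*sin(5*u**2/3 + 4*u/3)/2 is an antiderivative of f.
Check: d/du[-5*sin(5*u**2/3 + 4*u/3)/2] = -25*u*cos(5*u**2/3 + 4*u/3)/3 - 10*cos(5*u**2/3 + 4*u/3)/3, which equals f(u).
F(4) = -5*sin(32)/2; F(1) = -5*sin(3)/2.
Integral = F(4) - F(1) = -5*sin(32)/2 + 5*sin(3)/2.

Antiderivative: F(u) = -5*sin(5*u**2/3 + 4*u/3)/2; value = -5*sin(32)/2 + 5*sin(3)/2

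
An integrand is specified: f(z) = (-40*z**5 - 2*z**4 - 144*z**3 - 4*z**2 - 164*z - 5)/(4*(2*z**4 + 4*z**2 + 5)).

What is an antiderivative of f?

An antiderivative is F(z) = -5*z**2/2 - z/4 - 2*log(z**4 + 2*z**2 + 5/2).

Any candidate F(z) must reproduce f(z) exactly when differentiated.
Check: d/dz[-5*z**2/2 - z/4 - 2*log(z**4 + 2*z**2 + 5/2)] = (-40*z**5 - 2*z**4 - 144*z**3 - 4*z**2 - 164*z - 5)/(8*z**4 + 16*z**2 + 20), which equals f(z).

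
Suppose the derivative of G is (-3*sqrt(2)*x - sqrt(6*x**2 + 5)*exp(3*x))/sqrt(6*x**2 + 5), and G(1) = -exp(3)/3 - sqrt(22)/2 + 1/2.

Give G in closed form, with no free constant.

G(x) = -sqrt(3*x**2 + 5/2) - exp(3*x)/3 + 1/2

A candidate passes only if d/dx[G] lands on the given G'(x) exactly.
A general antiderivative is -sqrt(3*x**2 + 5/2) - exp(3*x)/3 + C.
The condition gives C = -exp(3)/3 - sqrt(22)/2 + 1/2 - (-exp(3)/3 - sqrt(22)/2) = 1/2.
So G(x) = -sqrt(3*x**2 + 5/2) - exp(3*x)/3 + 1/2.
Check: d/dx[-sqrt(3*x**2 + 5/2) - exp(3*x)/3 + 1/2] = (-3*sqrt(2)*x - sqrt(6*x**2 + 5)*exp(3*x))/sqrt(6*x**2 + 5) = G'(x).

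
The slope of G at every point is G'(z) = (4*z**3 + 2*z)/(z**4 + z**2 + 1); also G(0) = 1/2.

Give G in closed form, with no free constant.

G'(z) matches the chain-rule pattern g'(h)*h' with inner function h(z) = z**4 + z**2 + 1; substituting u = h(z) collapses the integral.
A general antiderivative is log(z**4 + z**2 + 1) + C.
The condition gives C = 1/2 - (0) = 1/2.
So G(z) = log(z**4 + z**2 + 1) + 1/2.
Check: d/dz[log(z**4 + z**2 + 1) + 1/2] = (4*z**3 + 2*z)/(z**4 + z**2 + 1) = G'(z).

G(z) = log(z**4 + z**2 + 1) + 1/2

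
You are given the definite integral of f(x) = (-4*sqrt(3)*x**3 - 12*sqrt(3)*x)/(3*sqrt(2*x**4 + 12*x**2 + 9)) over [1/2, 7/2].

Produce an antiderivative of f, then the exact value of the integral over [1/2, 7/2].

The substitution u = 2*x**4/3 + 4*x**2 + 3 works: f is exactly (dF/du)*(du/dx) for that inner function.
F(x) = -sqrt(2*x**4/3 + 4*x**2 + 3) is an antiderivative of f.
Check: d/dx[-sqrt(2*x**4/3 + 4*x**2 + 3)] = (-4*sqrt(3)*x**3 - 12*sqrt(3)*x)/(3*sqrt(2*x**4 + 12*x**2 + 9)) = f(x).
F(7/2) = -sqrt(21894)/12; F(1/2) = -sqrt(582)/12.
Integral = F(7/2) - F(1/2) = -sqrt(21894)/12 + sqrt(582)/12.

Antiderivative: F(x) = -sqrt(2*x**4/3 + 4*x**2 + 3); value = -sqrt(21894)/12 + sqrt(582)/12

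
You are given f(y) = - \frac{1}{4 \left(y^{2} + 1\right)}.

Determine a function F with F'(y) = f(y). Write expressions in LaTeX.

A candidate is checked by its d/dy: the result must match f(y).
Check: d/dy[- \frac{\operatorname{atan}{\left(y \right)}}{4}] = - \frac{1}{4 y^{2} + 4}, which equals f(y).

An antiderivative is F(y) = - \frac{\operatorname{atan}{\left(y \right)}}{4}.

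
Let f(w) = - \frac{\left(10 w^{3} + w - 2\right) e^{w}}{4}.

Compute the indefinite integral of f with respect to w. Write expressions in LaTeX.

F(w) = - \frac{5 w^{3} e^{w}}{2} + \frac{15 w^{2} e^{w}}{2} - \frac{61 w e^{w}}{4} + \frac{63 e^{w}}{4} + C

f has the shape u'v + uv' for u = - \frac{5 w^{3}}{2} + \frac{15 w^{2}}{2} - \frac{61 w}{4} + \frac{63}{4} and v = e^{w} — it is the derivative of the product u*v.
Check: d/dw[- \frac{5 w^{3} e^{w}}{2} + \frac{15 w^{2} e^{w}}{2} - \frac{61 w e^{w}}{4} + \frac{63 e^{w}}{4}] = - \frac{5 w^{3} e^{w}}{2} - \frac{w e^{w}}{4} + \frac{e^{w}}{2}, which equals f(w).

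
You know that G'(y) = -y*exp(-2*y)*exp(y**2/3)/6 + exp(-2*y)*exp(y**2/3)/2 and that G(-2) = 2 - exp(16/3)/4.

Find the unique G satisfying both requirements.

The substitution u = y**2/3 - 2*y works: G'(y) is exactly (dG/du)*(du/dy) for that inner function.
A general antiderivative is -exp(y**2/3 - 2*y)/4 + C.
The condition gives C = 2 - exp(16/3)/4 - (-exp(16/3)/4) = 2.
So G(y) = 2 - exp(-2*y)*exp(y**2/3)/4.
Check: d/dy[2 - exp(-2*y)*exp(y**2/3)/4] = (-y*exp(y**2/3) + 3*exp(y**2/3))*exp(-2*y)/6, which equals G'(y).

G(y) = 2 - exp(-2*y)*exp(y**2/3)/4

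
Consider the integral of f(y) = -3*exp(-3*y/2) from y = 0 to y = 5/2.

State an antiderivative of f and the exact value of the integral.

Antiderivative: F(y) = 2*exp(-3*y/2); value = -2 + 2*exp(-15/4)

Any candidate F(y) must reproduce f(y) exactly when differentiated.
F(y) = 2*exp(-3*y/2) is an antiderivative of f.
Check: d/dy[2*exp(-3*y/2)] = -3*exp(-3*y/2) = f(y).
F(5/2) = 2*exp(-15/4); F(0) = 2.
Integral = F(5/2) - F(0) = -2 + 2*exp(-15/4).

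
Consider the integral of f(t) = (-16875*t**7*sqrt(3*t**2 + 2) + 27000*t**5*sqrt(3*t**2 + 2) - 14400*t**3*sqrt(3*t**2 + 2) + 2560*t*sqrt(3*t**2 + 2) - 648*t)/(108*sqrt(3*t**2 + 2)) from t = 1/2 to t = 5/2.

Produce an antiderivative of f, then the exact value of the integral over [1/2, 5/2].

Antiderivative: F(t) = -(50625*t**8 - 108000*t**6 + 86400*t**4 - 30720*t**2 + 5184*sqrt(3*t**2 + 2) + 4096)/2592; value = -48059735/2304 - sqrt(83) + sqrt(11)

Any candidate F(t) must reproduce f(t) exactly when differentiated.
F(t) = -(50625*t**8 - 108000*t**6 + 86400*t**4 - 30720*t**2 + 5184*sqrt(3*t**2 + 2) + 4096)/2592 is an antiderivative of f.
Check: d/dt[-(50625*t**8 - 108000*t**6 + 86400*t**4 - 30720*t**2 + 5184*sqrt(3*t**2 + 2) + 4096)/2592] = (-16875*t**7*sqrt(3*t**2 + 2) + 27000*t**5*sqrt(3*t**2 + 2) - 14400*t**3*sqrt(3*t**2 + 2) + 2560*t*sqrt(3*t**2 + 2) - 648*t)/(108*sqrt(3*t**2 + 2)) = f(t).
F(5/2) = -13841287201/663552 - sqrt(83); F(1/2) = -sqrt(11) - 83521/663552.
Integral = F(5/2) - F(1/2) = -48059735/2304 - sqrt(83) + sqrt(11).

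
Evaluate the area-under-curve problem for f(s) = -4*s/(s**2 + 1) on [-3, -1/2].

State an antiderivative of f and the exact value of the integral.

Antiderivative: F(s) = -2*log(4*s**2 + 4); value = -2*log(5) + 2*log(40)

f matches the chain-rule pattern g'(h)*h' with inner function h(s) = 4*s**2 + 4; substituting u = h(s) collapses the integral.
F(s) = -2*log(4*s**2 + 4) is an antiderivative of f.
Check: d/ds[-2*log(4*s**2 + 4)] = -4*s/(s**2 + 1) = f(s).
F(-1/2) = -2*log(5); F(-3) = -2*log(40).
Integral = F(-1/2) - F(-3) = -2*log(5) + 2*log(40).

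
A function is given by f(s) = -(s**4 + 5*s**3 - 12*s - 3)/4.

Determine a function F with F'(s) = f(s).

Differentiate the proposed F(s) back; it has to land on f(s) exactly.
Check: d/ds[-s**5/20 - 5*s**4/16 + 3*s**2/2 + 3*s/4] = -s**4/4 - 5*s**3/4 + 3*s + 3/4, which equals f(s).

An antiderivative is F(s) = -s**5/20 - 5*s**4/16 + 3*s**2/2 + 3*s/4.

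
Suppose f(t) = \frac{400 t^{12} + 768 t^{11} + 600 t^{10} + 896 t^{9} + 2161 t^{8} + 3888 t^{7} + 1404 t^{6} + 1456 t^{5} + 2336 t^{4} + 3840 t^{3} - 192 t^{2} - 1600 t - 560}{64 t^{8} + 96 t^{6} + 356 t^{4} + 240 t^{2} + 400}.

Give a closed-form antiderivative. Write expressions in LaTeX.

Check any antiderivative F(t) by computing F'(t) and comparing it with f(t).
Check: d/dt[\frac{t \left(20 t^{8} + 48 t^{7} + 15 t^{6} + 4 t^{5} + 34 t^{4} + 96 t^{3} - 12 t^{2} - 80 t - 56\right)}{4 \left(4 t^{4} + 3 t^{2} + 10\right)}] = \frac{400 t^{12} + 768 t^{11} + 600 t^{10} + 896 t^{9} + 2161 t^{8} + 3888 t^{7} + 1404 t^{6} + 1456 t^{5} + 2336 t^{4} + 3840 t^{3} - 192 t^{2} - 1600 t - 560}{64 t^{8} + 96 t^{6} + 356 t^{4} + 240 t^{2} + 400} = f(t).

An antiderivative is F(t) = \frac{t \left(20 t^{8} + 48 t^{7} + 15 t^{6} + 4 t^{5} + 34 t^{4} + 96 t^{3} - 12 t^{2} - 80 t - 56\right)}{4 \left(4 t^{4} + 3 t^{2} + 10\right)}.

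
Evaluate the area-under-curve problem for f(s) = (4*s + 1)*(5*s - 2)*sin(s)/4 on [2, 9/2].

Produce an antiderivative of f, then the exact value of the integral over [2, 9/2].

Antiderivative: F(s) = (-20*s**2*cos(s) + 40*s*sin(s) + 3*s*cos(s) - 3*sin(s) + 42*cos(s))/4; value = 177*sin(9/2)/4 - 77*sin(2)/4 + 8*cos(2) - 699*cos(9/2)/8

A first test for any F(s): its s-derivative must equal f(s) identically.
F(s) = (-20*s**2*cos(s) + 40*s*sin(s) + 3*s*cos(s) - 3*sin(s) + 42*cos(s))/4 is an antiderivative of f.
Check: d/ds[(-20*s**2*cos(s) + 40*s*sin(s) + 3*s*cos(s) - 3*sin(s) + 42*cos(s))/4] = 5*s**2*sin(s) - 3*s*sin(s)/4 - sin(s)/2, which equals f(s).
F(9/2) = 177*sin(9/2)/4 - 699*cos(9/2)/8; F(2) = -8*cos(2) + 77*sin(2)/4.
Integral = F(9/2) - F(2) = 177*sin(9/2)/4 - 77*sin(2)/4 + 8*cos(2) - 699*cos(9/2)/8.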